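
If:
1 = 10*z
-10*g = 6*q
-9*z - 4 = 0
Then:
No Solution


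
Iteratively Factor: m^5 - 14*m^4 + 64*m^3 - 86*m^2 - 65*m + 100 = (m - 5)*(m^4 - 9*m^3 + 19*m^2 + 9*m - 20) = (m - 5)*(m + 1)*(m^3 - 10*m^2 + 29*m - 20) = (m - 5)*(m - 1)*(m + 1)*(m^2 - 9*m + 20) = (m - 5)^2*(m - 1)*(m + 1)*(m - 4)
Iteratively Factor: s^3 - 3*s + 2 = (s - 1)*(s^2 + s - 2) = (s - 1)^2*(s + 2)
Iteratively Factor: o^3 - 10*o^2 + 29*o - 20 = (o - 4)*(o^2 - 6*o + 5) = (o - 4)*(o - 1)*(o - 5)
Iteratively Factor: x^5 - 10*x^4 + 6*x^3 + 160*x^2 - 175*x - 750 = (x - 5)*(x^4 - 5*x^3 - 19*x^2 + 65*x + 150) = (x - 5)*(x + 2)*(x^3 - 7*x^2 - 5*x + 75) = (x - 5)^2*(x + 2)*(x^2 - 2*x - 15) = (x - 5)^3*(x + 2)*(x + 3)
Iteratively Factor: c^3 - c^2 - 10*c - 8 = (c + 2)*(c^2 - 3*c - 4) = (c + 1)*(c + 2)*(c - 4)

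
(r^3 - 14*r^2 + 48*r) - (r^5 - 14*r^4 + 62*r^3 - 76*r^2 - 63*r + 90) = -r^5 + 14*r^4 - 61*r^3 + 62*r^2 + 111*r - 90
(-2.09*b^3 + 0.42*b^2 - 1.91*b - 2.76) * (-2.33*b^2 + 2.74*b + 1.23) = 4.8697*b^5 - 6.7052*b^4 + 3.0304*b^3 + 1.714*b^2 - 9.9117*b - 3.3948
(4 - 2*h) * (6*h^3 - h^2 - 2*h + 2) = -12*h^4 + 26*h^3 - 12*h + 8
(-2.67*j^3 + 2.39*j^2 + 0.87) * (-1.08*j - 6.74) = 2.8836*j^4 + 15.4146*j^3 - 16.1086*j^2 - 0.9396*j - 5.8638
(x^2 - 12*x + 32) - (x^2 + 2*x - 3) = 35 - 14*x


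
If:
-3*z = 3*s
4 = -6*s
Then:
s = -2/3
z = 2/3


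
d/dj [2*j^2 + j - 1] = 4*j + 1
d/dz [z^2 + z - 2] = 2*z + 1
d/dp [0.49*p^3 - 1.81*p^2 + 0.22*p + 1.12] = 1.47*p^2 - 3.62*p + 0.22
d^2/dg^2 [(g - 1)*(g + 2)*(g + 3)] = 6*g + 8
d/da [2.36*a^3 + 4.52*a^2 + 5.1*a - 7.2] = 7.08*a^2 + 9.04*a + 5.1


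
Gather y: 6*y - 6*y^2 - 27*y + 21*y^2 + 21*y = 15*y^2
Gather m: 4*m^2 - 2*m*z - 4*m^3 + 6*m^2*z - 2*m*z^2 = -4*m^3 + m^2*(6*z + 4) + m*(-2*z^2 - 2*z)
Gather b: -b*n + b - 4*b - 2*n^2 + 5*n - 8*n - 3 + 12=b*(-n - 3) - 2*n^2 - 3*n + 9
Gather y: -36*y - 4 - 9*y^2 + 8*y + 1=-9*y^2 - 28*y - 3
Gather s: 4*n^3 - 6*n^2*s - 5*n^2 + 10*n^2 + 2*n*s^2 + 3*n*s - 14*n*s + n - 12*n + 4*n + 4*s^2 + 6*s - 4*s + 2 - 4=4*n^3 + 5*n^2 - 7*n + s^2*(2*n + 4) + s*(-6*n^2 - 11*n + 2) - 2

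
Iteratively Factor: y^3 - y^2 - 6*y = (y - 3)*(y^2 + 2*y) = (y - 3)*(y + 2)*(y)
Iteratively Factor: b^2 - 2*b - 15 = (b - 5)*(b + 3)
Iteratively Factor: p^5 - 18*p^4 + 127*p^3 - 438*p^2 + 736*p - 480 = (p - 4)*(p^4 - 14*p^3 + 71*p^2 - 154*p + 120) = (p - 4)^2*(p^3 - 10*p^2 + 31*p - 30) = (p - 4)^2*(p - 3)*(p^2 - 7*p + 10) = (p - 5)*(p - 4)^2*(p - 3)*(p - 2)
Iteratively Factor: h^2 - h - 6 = (h - 3)*(h + 2)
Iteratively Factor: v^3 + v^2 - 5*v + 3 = (v - 1)*(v^2 + 2*v - 3) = (v - 1)^2*(v + 3)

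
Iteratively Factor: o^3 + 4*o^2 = (o)*(o^2 + 4*o) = o^2*(o + 4)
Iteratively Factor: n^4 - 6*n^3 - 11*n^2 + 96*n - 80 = (n - 5)*(n^3 - n^2 - 16*n + 16) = (n - 5)*(n - 1)*(n^2 - 16) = (n - 5)*(n - 1)*(n + 4)*(n - 4)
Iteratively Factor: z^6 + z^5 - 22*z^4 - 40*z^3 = (z)*(z^5 + z^4 - 22*z^3 - 40*z^2) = z*(z + 4)*(z^4 - 3*z^3 - 10*z^2) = z^2*(z + 4)*(z^3 - 3*z^2 - 10*z) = z^3*(z + 4)*(z^2 - 3*z - 10) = z^3*(z - 5)*(z + 4)*(z + 2)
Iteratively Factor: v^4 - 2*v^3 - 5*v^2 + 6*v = (v - 1)*(v^3 - v^2 - 6*v) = (v - 1)*(v + 2)*(v^2 - 3*v) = (v - 3)*(v - 1)*(v + 2)*(v)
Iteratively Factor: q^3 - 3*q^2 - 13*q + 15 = (q + 3)*(q^2 - 6*q + 5) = (q - 5)*(q + 3)*(q - 1)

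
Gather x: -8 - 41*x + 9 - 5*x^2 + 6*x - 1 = -5*x^2 - 35*x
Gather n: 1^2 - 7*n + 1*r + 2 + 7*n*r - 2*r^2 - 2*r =n*(7*r - 7) - 2*r^2 - r + 3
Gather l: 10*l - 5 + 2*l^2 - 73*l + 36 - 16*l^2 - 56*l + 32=-14*l^2 - 119*l + 63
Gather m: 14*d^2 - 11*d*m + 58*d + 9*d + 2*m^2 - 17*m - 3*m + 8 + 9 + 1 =14*d^2 + 67*d + 2*m^2 + m*(-11*d - 20) + 18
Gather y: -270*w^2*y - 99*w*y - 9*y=y*(-270*w^2 - 99*w - 9)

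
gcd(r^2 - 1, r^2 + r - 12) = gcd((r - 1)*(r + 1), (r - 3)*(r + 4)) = 1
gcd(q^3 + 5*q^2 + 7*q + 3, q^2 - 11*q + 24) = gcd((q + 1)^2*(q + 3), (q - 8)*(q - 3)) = 1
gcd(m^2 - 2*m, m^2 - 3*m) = m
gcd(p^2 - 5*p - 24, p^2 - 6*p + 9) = 1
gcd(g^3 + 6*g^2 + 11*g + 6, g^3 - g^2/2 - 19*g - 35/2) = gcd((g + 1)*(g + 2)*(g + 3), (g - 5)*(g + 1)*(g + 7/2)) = g + 1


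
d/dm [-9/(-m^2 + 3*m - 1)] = 9*(3 - 2*m)/(m^2 - 3*m + 1)^2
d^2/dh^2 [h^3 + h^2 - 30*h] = 6*h + 2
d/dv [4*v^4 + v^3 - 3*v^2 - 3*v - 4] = 16*v^3 + 3*v^2 - 6*v - 3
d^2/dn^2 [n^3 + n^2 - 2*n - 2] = 6*n + 2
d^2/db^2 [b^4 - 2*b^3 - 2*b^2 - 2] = 12*b^2 - 12*b - 4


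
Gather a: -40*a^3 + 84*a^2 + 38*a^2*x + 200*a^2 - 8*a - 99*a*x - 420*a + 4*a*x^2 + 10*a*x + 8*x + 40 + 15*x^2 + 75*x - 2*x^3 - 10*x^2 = -40*a^3 + a^2*(38*x + 284) + a*(4*x^2 - 89*x - 428) - 2*x^3 + 5*x^2 + 83*x + 40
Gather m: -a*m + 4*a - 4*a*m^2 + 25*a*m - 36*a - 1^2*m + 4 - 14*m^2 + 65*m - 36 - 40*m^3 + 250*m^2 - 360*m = -32*a - 40*m^3 + m^2*(236 - 4*a) + m*(24*a - 296) - 32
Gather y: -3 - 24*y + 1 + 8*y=-16*y - 2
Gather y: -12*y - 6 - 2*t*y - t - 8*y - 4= -t + y*(-2*t - 20) - 10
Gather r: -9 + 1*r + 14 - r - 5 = 0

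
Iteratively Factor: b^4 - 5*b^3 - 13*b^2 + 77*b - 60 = (b - 1)*(b^3 - 4*b^2 - 17*b + 60) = (b - 1)*(b + 4)*(b^2 - 8*b + 15) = (b - 5)*(b - 1)*(b + 4)*(b - 3)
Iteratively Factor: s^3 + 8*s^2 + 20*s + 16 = (s + 2)*(s^2 + 6*s + 8) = (s + 2)^2*(s + 4)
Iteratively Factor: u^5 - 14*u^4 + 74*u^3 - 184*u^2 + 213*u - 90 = (u - 3)*(u^4 - 11*u^3 + 41*u^2 - 61*u + 30) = (u - 5)*(u - 3)*(u^3 - 6*u^2 + 11*u - 6) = (u - 5)*(u - 3)*(u - 2)*(u^2 - 4*u + 3) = (u - 5)*(u - 3)*(u - 2)*(u - 1)*(u - 3)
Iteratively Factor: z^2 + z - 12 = (z + 4)*(z - 3)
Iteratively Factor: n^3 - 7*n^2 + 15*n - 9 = (n - 3)*(n^2 - 4*n + 3) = (n - 3)^2*(n - 1)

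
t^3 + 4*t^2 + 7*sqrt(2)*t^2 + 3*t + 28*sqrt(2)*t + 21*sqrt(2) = (t + 1)*(t + 3)*(t + 7*sqrt(2))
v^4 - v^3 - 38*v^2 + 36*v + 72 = (v - 6)*(v - 2)*(v + 1)*(v + 6)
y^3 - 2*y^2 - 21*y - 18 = (y - 6)*(y + 1)*(y + 3)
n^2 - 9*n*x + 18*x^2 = (n - 6*x)*(n - 3*x)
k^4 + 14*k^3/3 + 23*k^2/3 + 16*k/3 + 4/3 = (k + 2/3)*(k + 1)^2*(k + 2)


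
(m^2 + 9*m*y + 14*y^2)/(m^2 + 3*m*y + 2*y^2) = (m + 7*y)/(m + y)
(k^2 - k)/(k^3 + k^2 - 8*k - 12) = k*(k - 1)/(k^3 + k^2 - 8*k - 12)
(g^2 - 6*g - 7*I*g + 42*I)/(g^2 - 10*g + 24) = (g - 7*I)/(g - 4)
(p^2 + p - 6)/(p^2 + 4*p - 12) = (p + 3)/(p + 6)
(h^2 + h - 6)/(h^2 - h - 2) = (h + 3)/(h + 1)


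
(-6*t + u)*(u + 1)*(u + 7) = -6*t*u^2 - 48*t*u - 42*t + u^3 + 8*u^2 + 7*u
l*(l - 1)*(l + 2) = l^3 + l^2 - 2*l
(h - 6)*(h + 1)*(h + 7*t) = h^3 + 7*h^2*t - 5*h^2 - 35*h*t - 6*h - 42*t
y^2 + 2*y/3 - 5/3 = (y - 1)*(y + 5/3)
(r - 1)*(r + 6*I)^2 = r^3 - r^2 + 12*I*r^2 - 36*r - 12*I*r + 36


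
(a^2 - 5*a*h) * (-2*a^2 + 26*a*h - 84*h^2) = -2*a^4 + 36*a^3*h - 214*a^2*h^2 + 420*a*h^3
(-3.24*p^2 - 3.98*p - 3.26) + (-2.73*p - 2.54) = -3.24*p^2 - 6.71*p - 5.8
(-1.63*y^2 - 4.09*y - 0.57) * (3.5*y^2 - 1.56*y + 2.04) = -5.705*y^4 - 11.7722*y^3 + 1.0602*y^2 - 7.4544*y - 1.1628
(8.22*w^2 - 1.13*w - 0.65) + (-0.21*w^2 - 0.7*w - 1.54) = 8.01*w^2 - 1.83*w - 2.19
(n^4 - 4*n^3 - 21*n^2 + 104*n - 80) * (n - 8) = n^5 - 12*n^4 + 11*n^3 + 272*n^2 - 912*n + 640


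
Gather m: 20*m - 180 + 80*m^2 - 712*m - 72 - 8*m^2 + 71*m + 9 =72*m^2 - 621*m - 243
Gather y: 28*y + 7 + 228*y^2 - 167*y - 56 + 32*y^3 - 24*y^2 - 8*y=32*y^3 + 204*y^2 - 147*y - 49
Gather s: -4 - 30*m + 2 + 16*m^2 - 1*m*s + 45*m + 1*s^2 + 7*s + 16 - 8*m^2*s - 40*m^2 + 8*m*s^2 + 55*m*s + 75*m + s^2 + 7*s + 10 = -24*m^2 + 90*m + s^2*(8*m + 2) + s*(-8*m^2 + 54*m + 14) + 24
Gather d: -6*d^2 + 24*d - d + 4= -6*d^2 + 23*d + 4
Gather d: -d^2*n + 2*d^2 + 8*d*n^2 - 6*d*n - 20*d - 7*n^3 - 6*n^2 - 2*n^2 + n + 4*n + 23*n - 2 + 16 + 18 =d^2*(2 - n) + d*(8*n^2 - 6*n - 20) - 7*n^3 - 8*n^2 + 28*n + 32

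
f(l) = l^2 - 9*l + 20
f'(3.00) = -3.00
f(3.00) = 2.00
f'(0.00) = -9.00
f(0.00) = 20.00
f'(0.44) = -8.12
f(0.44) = 16.23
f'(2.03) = -4.94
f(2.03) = 5.85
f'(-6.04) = -21.08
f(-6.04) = 110.84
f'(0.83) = -7.34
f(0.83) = 13.22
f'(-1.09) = -11.18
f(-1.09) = 31.00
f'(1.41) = -6.18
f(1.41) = 9.30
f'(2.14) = -4.72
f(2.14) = 5.32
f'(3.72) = -1.56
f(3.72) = 0.36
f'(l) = 2*l - 9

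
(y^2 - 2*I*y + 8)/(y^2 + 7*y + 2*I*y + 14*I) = (y - 4*I)/(y + 7)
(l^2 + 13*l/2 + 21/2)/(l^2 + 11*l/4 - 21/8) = 4*(l + 3)/(4*l - 3)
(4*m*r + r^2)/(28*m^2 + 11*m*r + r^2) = r/(7*m + r)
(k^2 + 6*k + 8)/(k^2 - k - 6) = (k + 4)/(k - 3)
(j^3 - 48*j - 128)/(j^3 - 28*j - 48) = (-j^3 + 48*j + 128)/(-j^3 + 28*j + 48)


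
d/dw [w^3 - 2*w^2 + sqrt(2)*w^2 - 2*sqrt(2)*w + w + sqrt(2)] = 3*w^2 - 4*w + 2*sqrt(2)*w - 2*sqrt(2) + 1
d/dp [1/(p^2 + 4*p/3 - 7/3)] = 6*(-3*p - 2)/(3*p^2 + 4*p - 7)^2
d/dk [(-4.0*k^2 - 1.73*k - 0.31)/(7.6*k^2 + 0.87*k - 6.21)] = (9.668*k^2 + 54.392*k + 11.013)/(57.76*k^4 + 13.224*k^3 - 93.6351*k^2 - 10.8054*k + 38.5641)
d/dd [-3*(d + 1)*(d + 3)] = -6*d - 12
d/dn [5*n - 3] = 5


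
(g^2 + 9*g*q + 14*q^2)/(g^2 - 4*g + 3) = (g^2 + 9*g*q + 14*q^2)/(g^2 - 4*g + 3)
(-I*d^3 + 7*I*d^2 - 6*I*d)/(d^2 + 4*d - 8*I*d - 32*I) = I*d*(-d^2 + 7*d - 6)/(d^2 + 4*d - 8*I*d - 32*I)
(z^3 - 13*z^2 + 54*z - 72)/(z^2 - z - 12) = (z^2 - 9*z + 18)/(z + 3)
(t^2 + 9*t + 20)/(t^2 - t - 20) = (t + 5)/(t - 5)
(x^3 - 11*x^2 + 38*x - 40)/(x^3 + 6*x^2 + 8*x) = (x^3 - 11*x^2 + 38*x - 40)/(x*(x^2 + 6*x + 8))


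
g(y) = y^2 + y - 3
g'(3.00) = 7.00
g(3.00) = 9.00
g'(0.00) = 1.00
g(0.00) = -3.00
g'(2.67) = 6.34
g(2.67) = 6.80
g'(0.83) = 2.66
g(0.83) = -1.48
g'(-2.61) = -4.22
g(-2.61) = 1.20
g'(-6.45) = -11.90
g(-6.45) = 32.15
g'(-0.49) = 0.02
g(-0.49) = -3.25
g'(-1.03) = -1.06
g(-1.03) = -2.97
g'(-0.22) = 0.56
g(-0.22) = -3.17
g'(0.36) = 1.72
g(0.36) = -2.51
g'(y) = 2*y + 1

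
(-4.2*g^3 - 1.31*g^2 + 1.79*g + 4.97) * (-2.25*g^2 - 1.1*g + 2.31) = 9.45*g^5 + 7.5675*g^4 - 12.2885*g^3 - 16.1776*g^2 - 1.3321*g + 11.4807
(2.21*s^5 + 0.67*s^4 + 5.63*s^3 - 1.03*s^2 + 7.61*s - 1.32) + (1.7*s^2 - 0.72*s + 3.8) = 2.21*s^5 + 0.67*s^4 + 5.63*s^3 + 0.67*s^2 + 6.89*s + 2.48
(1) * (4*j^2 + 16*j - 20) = 4*j^2 + 16*j - 20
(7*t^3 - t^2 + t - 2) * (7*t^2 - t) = 49*t^5 - 14*t^4 + 8*t^3 - 15*t^2 + 2*t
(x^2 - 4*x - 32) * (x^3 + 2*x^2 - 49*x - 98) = x^5 - 2*x^4 - 89*x^3 + 34*x^2 + 1960*x + 3136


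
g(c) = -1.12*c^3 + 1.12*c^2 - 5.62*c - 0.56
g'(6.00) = -113.14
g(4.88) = -131.47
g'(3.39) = -36.64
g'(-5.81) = -132.05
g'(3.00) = -29.14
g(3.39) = -50.37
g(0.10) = -1.11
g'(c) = -3.36*c^2 + 2.24*c - 5.62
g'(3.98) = -49.93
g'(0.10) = -5.43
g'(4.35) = -59.46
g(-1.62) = 16.25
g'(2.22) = -17.21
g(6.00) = -235.88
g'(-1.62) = -18.07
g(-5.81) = 289.56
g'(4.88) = -74.71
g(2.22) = -19.77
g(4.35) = -96.00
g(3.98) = -75.80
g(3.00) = -37.58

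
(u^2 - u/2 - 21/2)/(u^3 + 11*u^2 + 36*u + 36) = (u - 7/2)/(u^2 + 8*u + 12)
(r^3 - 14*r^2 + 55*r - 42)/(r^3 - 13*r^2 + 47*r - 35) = (r - 6)/(r - 5)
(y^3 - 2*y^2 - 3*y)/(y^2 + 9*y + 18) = y*(y^2 - 2*y - 3)/(y^2 + 9*y + 18)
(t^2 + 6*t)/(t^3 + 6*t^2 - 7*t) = (t + 6)/(t^2 + 6*t - 7)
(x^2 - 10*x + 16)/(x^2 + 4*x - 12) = (x - 8)/(x + 6)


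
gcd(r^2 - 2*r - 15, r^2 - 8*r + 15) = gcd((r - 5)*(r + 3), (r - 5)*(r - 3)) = r - 5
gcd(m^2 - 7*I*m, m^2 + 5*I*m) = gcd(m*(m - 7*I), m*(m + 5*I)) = m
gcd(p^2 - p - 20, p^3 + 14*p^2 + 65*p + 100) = p + 4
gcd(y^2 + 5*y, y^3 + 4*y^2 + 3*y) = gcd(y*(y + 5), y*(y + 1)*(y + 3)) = y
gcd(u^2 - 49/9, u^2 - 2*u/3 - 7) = u + 7/3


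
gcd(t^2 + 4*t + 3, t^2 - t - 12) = t + 3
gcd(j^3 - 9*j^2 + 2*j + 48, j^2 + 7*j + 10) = j + 2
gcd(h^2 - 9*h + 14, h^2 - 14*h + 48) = 1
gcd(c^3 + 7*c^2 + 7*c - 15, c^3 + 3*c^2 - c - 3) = c^2 + 2*c - 3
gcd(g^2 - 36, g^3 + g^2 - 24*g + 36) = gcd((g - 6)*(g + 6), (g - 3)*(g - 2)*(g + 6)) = g + 6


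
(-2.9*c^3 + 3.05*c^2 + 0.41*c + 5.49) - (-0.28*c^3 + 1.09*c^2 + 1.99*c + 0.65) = -2.62*c^3 + 1.96*c^2 - 1.58*c + 4.84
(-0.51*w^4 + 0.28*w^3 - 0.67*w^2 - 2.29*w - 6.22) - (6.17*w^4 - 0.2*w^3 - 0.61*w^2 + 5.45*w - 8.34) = -6.68*w^4 + 0.48*w^3 - 0.0600000000000001*w^2 - 7.74*w + 2.12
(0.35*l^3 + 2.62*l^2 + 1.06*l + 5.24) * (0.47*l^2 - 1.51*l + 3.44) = 0.1645*l^5 + 0.7029*l^4 - 2.254*l^3 + 9.875*l^2 - 4.266*l + 18.0256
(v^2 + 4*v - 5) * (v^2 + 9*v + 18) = v^4 + 13*v^3 + 49*v^2 + 27*v - 90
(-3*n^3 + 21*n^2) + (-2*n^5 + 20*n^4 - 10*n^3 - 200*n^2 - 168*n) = -2*n^5 + 20*n^4 - 13*n^3 - 179*n^2 - 168*n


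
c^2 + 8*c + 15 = (c + 3)*(c + 5)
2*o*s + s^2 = s*(2*o + s)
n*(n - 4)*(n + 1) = n^3 - 3*n^2 - 4*n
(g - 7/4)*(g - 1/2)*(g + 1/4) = g^3 - 2*g^2 + 5*g/16 + 7/32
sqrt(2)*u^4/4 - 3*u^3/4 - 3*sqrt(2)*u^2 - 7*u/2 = u*(u/2 + sqrt(2)/2)*(u - 7*sqrt(2)/2)*(sqrt(2)*u/2 + 1)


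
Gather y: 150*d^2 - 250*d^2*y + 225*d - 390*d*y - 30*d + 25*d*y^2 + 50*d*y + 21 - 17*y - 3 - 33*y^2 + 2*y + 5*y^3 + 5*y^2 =150*d^2 + 195*d + 5*y^3 + y^2*(25*d - 28) + y*(-250*d^2 - 340*d - 15) + 18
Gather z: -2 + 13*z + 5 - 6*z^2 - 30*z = -6*z^2 - 17*z + 3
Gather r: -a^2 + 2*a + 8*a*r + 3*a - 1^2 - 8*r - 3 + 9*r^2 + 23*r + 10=-a^2 + 5*a + 9*r^2 + r*(8*a + 15) + 6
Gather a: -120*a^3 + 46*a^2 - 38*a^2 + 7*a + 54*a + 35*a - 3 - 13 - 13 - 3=-120*a^3 + 8*a^2 + 96*a - 32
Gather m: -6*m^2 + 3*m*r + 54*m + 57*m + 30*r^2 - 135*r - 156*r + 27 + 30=-6*m^2 + m*(3*r + 111) + 30*r^2 - 291*r + 57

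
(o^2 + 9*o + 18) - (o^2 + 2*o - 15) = 7*o + 33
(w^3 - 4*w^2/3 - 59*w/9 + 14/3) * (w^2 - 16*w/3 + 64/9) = w^5 - 20*w^4/3 + 23*w^3/3 + 814*w^2/27 - 5792*w/81 + 896/27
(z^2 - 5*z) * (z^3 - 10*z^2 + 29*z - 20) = z^5 - 15*z^4 + 79*z^3 - 165*z^2 + 100*z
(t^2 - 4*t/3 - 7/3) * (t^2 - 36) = t^4 - 4*t^3/3 - 115*t^2/3 + 48*t + 84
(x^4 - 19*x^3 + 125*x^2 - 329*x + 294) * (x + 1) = x^5 - 18*x^4 + 106*x^3 - 204*x^2 - 35*x + 294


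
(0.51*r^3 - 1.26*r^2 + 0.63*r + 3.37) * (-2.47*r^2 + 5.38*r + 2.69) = -1.2597*r^5 + 5.856*r^4 - 6.963*r^3 - 8.3239*r^2 + 19.8253*r + 9.0653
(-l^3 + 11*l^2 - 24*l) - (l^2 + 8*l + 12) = -l^3 + 10*l^2 - 32*l - 12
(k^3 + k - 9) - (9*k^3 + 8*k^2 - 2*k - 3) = -8*k^3 - 8*k^2 + 3*k - 6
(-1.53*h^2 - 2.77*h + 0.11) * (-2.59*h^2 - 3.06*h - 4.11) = 3.9627*h^4 + 11.8561*h^3 + 14.4796*h^2 + 11.0481*h - 0.4521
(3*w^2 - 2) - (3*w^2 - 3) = 1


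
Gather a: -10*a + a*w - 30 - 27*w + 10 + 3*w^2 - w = a*(w - 10) + 3*w^2 - 28*w - 20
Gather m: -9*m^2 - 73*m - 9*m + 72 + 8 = -9*m^2 - 82*m + 80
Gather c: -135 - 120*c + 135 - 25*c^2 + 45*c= -25*c^2 - 75*c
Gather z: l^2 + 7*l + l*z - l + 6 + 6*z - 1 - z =l^2 + 6*l + z*(l + 5) + 5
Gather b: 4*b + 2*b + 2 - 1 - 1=6*b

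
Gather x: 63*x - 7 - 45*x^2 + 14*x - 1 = -45*x^2 + 77*x - 8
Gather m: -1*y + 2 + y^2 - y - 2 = y^2 - 2*y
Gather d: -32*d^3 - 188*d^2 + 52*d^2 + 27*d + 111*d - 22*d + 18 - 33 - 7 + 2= -32*d^3 - 136*d^2 + 116*d - 20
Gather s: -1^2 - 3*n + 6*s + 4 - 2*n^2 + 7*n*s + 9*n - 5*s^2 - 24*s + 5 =-2*n^2 + 6*n - 5*s^2 + s*(7*n - 18) + 8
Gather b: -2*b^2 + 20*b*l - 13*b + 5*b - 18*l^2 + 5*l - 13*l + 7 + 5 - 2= -2*b^2 + b*(20*l - 8) - 18*l^2 - 8*l + 10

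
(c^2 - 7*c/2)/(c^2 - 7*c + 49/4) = 2*c/(2*c - 7)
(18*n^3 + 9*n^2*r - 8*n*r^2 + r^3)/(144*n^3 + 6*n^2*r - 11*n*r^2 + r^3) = (-3*n^2 - 2*n*r + r^2)/(-24*n^2 - 5*n*r + r^2)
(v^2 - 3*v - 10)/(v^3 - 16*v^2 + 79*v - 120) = (v + 2)/(v^2 - 11*v + 24)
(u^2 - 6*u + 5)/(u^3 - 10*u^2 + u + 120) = (u - 1)/(u^2 - 5*u - 24)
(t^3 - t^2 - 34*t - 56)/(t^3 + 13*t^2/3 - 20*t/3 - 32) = 3*(t^2 - 5*t - 14)/(3*t^2 + t - 24)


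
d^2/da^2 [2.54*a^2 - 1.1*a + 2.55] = 5.08000000000000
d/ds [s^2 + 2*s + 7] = 2*s + 2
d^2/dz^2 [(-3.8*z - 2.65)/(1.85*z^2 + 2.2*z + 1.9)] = (-(3.7*z + 2.2)*(3.8*z + 2.65)*(7.4*z + 4.4) + (42.18*z + 26.525)*(1.85*z^2 + 2.2*z + 1.9))/(1.85*z^2 + 2.2*z + 1.9)^3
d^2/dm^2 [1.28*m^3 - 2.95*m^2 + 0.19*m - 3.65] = 7.68*m - 5.9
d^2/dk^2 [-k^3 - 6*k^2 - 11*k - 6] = -6*k - 12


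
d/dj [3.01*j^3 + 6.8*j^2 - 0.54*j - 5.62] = 9.03*j^2 + 13.6*j - 0.54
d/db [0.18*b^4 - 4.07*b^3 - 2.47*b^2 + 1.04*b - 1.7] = 0.72*b^3 - 12.21*b^2 - 4.94*b + 1.04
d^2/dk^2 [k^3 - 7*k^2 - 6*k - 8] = 6*k - 14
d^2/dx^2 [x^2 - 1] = 2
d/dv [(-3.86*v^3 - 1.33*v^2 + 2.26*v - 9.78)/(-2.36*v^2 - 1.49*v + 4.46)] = (9.1096*v^4 + 11.5028*v^3 - 44.3315*v^2 - 58.0252*v - 4.4926)/(5.5696*v^4 + 7.0328*v^3 - 18.8311*v^2 - 13.2908*v + 19.8916)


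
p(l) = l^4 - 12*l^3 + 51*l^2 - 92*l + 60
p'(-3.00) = -830.00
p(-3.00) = 1200.00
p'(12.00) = 2860.00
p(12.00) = 6300.00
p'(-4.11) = -1397.04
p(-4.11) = 2418.08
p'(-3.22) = -927.25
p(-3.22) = 1393.17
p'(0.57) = -44.82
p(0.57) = 22.01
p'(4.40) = 0.58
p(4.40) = -4.84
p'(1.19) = -14.86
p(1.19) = 4.52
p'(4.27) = -1.43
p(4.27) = -4.78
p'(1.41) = -8.54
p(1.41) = 1.99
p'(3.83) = -4.69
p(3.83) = -3.25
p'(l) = 4*l^3 - 36*l^2 + 102*l - 92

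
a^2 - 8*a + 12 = (a - 6)*(a - 2)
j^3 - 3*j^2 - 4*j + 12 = (j - 3)*(j - 2)*(j + 2)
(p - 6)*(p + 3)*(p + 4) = p^3 + p^2 - 30*p - 72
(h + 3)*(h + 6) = h^2 + 9*h + 18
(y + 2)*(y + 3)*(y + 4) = y^3 + 9*y^2 + 26*y + 24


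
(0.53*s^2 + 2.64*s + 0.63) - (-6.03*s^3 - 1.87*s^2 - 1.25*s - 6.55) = 6.03*s^3 + 2.4*s^2 + 3.89*s + 7.18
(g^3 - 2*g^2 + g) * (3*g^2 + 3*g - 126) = 3*g^5 - 3*g^4 - 129*g^3 + 255*g^2 - 126*g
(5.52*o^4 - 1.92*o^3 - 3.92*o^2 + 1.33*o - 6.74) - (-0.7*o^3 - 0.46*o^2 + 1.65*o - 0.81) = 5.52*o^4 - 1.22*o^3 - 3.46*o^2 - 0.32*o - 5.93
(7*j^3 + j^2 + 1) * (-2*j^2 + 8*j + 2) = -14*j^5 + 54*j^4 + 22*j^3 + 8*j + 2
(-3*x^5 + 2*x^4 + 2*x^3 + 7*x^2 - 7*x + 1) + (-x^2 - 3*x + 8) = -3*x^5 + 2*x^4 + 2*x^3 + 6*x^2 - 10*x + 9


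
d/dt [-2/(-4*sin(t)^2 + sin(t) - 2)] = 2*(1 - 8*sin(t))*cos(t)/(4*sin(t)^2 - sin(t) + 2)^2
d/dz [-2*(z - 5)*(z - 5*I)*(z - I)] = -6*z^2 + z*(20 + 24*I) + 10 - 60*I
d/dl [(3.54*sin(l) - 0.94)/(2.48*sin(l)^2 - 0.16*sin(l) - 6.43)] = (-8.7792*sin(l)^2 + 4.6624*sin(l) - 22.9126)*cos(l)/(6.1504*sin(l)^4 - 0.7936*sin(l)^3 - 31.8672*sin(l)^2 + 2.0576*sin(l) + 41.3449)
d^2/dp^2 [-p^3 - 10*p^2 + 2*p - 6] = -6*p - 20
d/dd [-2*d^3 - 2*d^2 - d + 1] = -6*d^2 - 4*d - 1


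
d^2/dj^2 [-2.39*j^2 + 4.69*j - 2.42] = -4.78000000000000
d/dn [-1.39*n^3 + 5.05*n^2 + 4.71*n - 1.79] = -4.17*n^2 + 10.1*n + 4.71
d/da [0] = 0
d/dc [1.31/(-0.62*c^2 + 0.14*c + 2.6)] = (1.6244*c - 0.1834)/(-0.62*c^2 + 0.14*c + 2.6)^2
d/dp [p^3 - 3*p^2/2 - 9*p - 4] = 3*p^2 - 3*p - 9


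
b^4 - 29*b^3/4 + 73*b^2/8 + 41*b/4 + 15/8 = (b - 5)*(b - 3)*(b + 1/4)*(b + 1/2)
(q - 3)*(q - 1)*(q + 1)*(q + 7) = q^4 + 4*q^3 - 22*q^2 - 4*q + 21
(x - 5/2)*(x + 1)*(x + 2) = x^3 + x^2/2 - 11*x/2 - 5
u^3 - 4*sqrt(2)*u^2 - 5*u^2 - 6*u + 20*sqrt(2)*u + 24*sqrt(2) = (u - 6)*(u + 1)*(u - 4*sqrt(2))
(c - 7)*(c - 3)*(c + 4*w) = c^3 + 4*c^2*w - 10*c^2 - 40*c*w + 21*c + 84*w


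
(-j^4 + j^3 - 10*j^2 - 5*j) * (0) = 0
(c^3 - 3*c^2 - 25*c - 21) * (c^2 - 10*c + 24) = c^5 - 13*c^4 + 29*c^3 + 157*c^2 - 390*c - 504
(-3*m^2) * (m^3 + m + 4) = -3*m^5 - 3*m^3 - 12*m^2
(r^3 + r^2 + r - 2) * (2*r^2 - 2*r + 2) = 2*r^5 + 2*r^3 - 4*r^2 + 6*r - 4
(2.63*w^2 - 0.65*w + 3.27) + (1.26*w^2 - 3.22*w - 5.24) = 3.89*w^2 - 3.87*w - 1.97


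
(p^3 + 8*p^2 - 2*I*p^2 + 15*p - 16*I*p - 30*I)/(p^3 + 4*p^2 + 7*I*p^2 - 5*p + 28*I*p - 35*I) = (p^2 + p*(3 - 2*I) - 6*I)/(p^2 + p*(-1 + 7*I) - 7*I)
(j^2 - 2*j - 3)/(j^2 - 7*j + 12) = (j + 1)/(j - 4)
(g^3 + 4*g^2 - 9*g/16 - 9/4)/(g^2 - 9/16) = g + 4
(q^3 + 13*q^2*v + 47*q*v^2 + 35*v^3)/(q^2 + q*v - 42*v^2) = (q^2 + 6*q*v + 5*v^2)/(q - 6*v)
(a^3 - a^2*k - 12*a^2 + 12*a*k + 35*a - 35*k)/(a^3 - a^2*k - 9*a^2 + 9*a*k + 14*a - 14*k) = (a - 5)/(a - 2)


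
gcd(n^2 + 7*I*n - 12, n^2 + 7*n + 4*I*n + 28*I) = n + 4*I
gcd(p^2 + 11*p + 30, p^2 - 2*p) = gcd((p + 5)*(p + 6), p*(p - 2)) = 1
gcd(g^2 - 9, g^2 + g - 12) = g - 3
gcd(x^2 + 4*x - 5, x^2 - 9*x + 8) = x - 1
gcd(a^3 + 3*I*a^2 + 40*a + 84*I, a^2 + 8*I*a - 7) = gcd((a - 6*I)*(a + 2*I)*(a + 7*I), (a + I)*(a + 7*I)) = a + 7*I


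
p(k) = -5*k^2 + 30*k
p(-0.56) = -18.37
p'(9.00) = -60.00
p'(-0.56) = 35.60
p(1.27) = 30.04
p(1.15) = 27.89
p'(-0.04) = 30.40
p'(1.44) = 15.60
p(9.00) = -135.00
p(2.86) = 44.90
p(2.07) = 40.68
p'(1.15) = 18.50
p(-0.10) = -3.05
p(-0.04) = -1.21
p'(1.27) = 17.30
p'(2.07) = 9.30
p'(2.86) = 1.40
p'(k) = 30 - 10*k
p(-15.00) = -1575.00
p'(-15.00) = 180.00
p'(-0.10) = 31.00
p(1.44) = 32.83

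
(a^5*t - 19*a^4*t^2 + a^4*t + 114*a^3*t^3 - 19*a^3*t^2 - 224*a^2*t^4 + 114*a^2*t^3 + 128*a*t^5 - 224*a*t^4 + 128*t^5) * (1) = a^5*t - 19*a^4*t^2 + a^4*t + 114*a^3*t^3 - 19*a^3*t^2 - 224*a^2*t^4 + 114*a^2*t^3 + 128*a*t^5 - 224*a*t^4 + 128*t^5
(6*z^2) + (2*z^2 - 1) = 8*z^2 - 1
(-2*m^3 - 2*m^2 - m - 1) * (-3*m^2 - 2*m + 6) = 6*m^5 + 10*m^4 - 5*m^3 - 7*m^2 - 4*m - 6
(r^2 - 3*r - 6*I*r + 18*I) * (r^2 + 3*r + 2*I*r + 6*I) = r^4 - 4*I*r^3 + 3*r^2 + 36*I*r - 108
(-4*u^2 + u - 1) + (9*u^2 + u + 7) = 5*u^2 + 2*u + 6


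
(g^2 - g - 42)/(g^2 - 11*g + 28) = (g + 6)/(g - 4)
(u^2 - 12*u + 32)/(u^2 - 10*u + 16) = (u - 4)/(u - 2)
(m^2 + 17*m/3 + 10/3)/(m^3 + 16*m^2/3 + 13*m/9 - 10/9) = 3/(3*m - 1)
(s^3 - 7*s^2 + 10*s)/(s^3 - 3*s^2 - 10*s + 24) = s*(s - 5)/(s^2 - s - 12)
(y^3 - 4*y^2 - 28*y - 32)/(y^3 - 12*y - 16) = (y - 8)/(y - 4)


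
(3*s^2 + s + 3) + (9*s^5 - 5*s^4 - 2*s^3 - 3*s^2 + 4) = 9*s^5 - 5*s^4 - 2*s^3 + s + 7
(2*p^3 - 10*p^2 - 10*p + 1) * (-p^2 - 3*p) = -2*p^5 + 4*p^4 + 40*p^3 + 29*p^2 - 3*p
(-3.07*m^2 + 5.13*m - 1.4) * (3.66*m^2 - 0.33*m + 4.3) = -11.2362*m^4 + 19.7889*m^3 - 20.0179*m^2 + 22.521*m - 6.02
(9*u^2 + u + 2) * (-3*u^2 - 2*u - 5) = -27*u^4 - 21*u^3 - 53*u^2 - 9*u - 10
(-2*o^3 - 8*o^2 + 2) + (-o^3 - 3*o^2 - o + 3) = -3*o^3 - 11*o^2 - o + 5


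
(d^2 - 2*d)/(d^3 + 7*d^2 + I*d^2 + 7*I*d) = (d - 2)/(d^2 + d*(7 + I) + 7*I)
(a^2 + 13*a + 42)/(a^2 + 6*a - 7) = (a + 6)/(a - 1)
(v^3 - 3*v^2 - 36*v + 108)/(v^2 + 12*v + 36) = (v^2 - 9*v + 18)/(v + 6)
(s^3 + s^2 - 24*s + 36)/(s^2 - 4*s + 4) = (s^2 + 3*s - 18)/(s - 2)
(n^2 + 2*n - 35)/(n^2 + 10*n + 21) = (n - 5)/(n + 3)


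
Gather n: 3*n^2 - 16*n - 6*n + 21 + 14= 3*n^2 - 22*n + 35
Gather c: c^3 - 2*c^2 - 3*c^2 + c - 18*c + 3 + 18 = c^3 - 5*c^2 - 17*c + 21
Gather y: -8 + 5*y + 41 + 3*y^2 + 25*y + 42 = 3*y^2 + 30*y + 75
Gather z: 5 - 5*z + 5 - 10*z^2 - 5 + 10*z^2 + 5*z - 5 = 0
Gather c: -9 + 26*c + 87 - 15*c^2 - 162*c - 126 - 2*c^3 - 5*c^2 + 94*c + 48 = -2*c^3 - 20*c^2 - 42*c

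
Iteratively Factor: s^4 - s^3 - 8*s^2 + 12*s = (s - 2)*(s^3 + s^2 - 6*s) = (s - 2)^2*(s^2 + 3*s) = (s - 2)^2*(s + 3)*(s)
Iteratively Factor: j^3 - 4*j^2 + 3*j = (j - 1)*(j^2 - 3*j) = j*(j - 1)*(j - 3)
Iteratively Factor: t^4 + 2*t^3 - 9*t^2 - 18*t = (t + 2)*(t^3 - 9*t) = (t + 2)*(t + 3)*(t^2 - 3*t) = (t - 3)*(t + 2)*(t + 3)*(t)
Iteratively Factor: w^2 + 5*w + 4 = (w + 4)*(w + 1)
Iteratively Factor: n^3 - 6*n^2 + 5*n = (n)*(n^2 - 6*n + 5) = n*(n - 1)*(n - 5)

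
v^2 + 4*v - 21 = (v - 3)*(v + 7)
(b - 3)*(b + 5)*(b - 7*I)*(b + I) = b^4 + 2*b^3 - 6*I*b^3 - 8*b^2 - 12*I*b^2 + 14*b + 90*I*b - 105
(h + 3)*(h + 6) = h^2 + 9*h + 18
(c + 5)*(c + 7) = c^2 + 12*c + 35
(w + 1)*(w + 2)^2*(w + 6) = w^4 + 11*w^3 + 38*w^2 + 52*w + 24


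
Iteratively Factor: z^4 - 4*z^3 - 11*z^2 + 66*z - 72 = (z - 3)*(z^3 - z^2 - 14*z + 24) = (z - 3)*(z - 2)*(z^2 + z - 12) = (z - 3)^2*(z - 2)*(z + 4)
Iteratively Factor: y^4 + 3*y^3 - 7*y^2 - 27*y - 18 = (y + 3)*(y^3 - 7*y - 6) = (y + 2)*(y + 3)*(y^2 - 2*y - 3) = (y + 1)*(y + 2)*(y + 3)*(y - 3)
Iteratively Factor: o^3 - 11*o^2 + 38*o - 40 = (o - 2)*(o^2 - 9*o + 20) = (o - 4)*(o - 2)*(o - 5)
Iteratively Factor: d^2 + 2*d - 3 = (d - 1)*(d + 3)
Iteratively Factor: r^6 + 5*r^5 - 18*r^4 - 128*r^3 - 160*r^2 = (r - 5)*(r^5 + 10*r^4 + 32*r^3 + 32*r^2) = (r - 5)*(r + 2)*(r^4 + 8*r^3 + 16*r^2) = r*(r - 5)*(r + 2)*(r^3 + 8*r^2 + 16*r) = r^2*(r - 5)*(r + 2)*(r^2 + 8*r + 16) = r^2*(r - 5)*(r + 2)*(r + 4)*(r + 4)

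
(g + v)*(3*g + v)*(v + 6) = 3*g^2*v + 18*g^2 + 4*g*v^2 + 24*g*v + v^3 + 6*v^2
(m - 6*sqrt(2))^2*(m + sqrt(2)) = m^3 - 11*sqrt(2)*m^2 + 48*m + 72*sqrt(2)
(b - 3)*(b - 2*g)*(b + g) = b^3 - b^2*g - 3*b^2 - 2*b*g^2 + 3*b*g + 6*g^2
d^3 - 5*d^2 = d^2*(d - 5)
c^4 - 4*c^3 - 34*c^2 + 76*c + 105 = (c - 7)*(c - 3)*(c + 1)*(c + 5)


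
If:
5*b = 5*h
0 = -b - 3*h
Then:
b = 0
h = 0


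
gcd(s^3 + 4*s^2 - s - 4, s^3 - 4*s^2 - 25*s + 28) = s^2 + 3*s - 4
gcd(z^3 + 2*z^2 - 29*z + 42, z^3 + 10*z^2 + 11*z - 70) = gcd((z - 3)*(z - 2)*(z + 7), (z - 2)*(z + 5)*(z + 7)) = z^2 + 5*z - 14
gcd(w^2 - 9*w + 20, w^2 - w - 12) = w - 4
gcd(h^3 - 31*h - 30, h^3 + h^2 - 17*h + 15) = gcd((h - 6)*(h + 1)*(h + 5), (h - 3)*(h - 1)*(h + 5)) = h + 5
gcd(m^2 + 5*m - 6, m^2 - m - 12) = 1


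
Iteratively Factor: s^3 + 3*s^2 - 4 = (s + 2)*(s^2 + s - 2) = (s - 1)*(s + 2)*(s + 2)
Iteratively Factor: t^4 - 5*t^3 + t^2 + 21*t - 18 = (t - 1)*(t^3 - 4*t^2 - 3*t + 18) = (t - 3)*(t - 1)*(t^2 - t - 6) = (t - 3)*(t - 1)*(t + 2)*(t - 3)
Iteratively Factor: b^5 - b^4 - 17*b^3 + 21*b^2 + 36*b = (b + 4)*(b^4 - 5*b^3 + 3*b^2 + 9*b) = b*(b + 4)*(b^3 - 5*b^2 + 3*b + 9) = b*(b + 1)*(b + 4)*(b^2 - 6*b + 9) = b*(b - 3)*(b + 1)*(b + 4)*(b - 3)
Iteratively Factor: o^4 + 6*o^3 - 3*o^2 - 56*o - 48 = (o - 3)*(o^3 + 9*o^2 + 24*o + 16) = (o - 3)*(o + 1)*(o^2 + 8*o + 16) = (o - 3)*(o + 1)*(o + 4)*(o + 4)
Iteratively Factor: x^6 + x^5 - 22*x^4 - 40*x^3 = (x)*(x^5 + x^4 - 22*x^3 - 40*x^2) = x^2*(x^4 + x^3 - 22*x^2 - 40*x) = x^2*(x + 2)*(x^3 - x^2 - 20*x) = x^3*(x + 2)*(x^2 - x - 20) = x^3*(x + 2)*(x + 4)*(x - 5)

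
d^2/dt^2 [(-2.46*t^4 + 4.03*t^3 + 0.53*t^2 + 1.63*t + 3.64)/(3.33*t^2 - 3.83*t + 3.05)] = (-54.557388*t^6 + 188.247564*t^5 - 366.422904*t^4 + 545.822732*t^3 - 347.184564*t^2 - 152.941296*t + 80.792612)/(36.926037*t^6 - 127.411461*t^5 + 248.005746*t^4 - 289.578257*t^3 + 227.15241*t^2 - 106.885725*t + 28.372625)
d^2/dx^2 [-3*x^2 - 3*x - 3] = -6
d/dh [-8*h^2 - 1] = -16*h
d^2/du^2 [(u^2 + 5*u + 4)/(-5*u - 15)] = 4/(5*(u^3 + 9*u^2 + 27*u + 27))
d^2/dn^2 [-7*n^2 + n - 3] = -14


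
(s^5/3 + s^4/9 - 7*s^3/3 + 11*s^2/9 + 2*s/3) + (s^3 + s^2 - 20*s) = s^5/3 + s^4/9 - 4*s^3/3 + 20*s^2/9 - 58*s/3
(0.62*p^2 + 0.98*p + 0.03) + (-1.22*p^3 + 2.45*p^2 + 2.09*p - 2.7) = -1.22*p^3 + 3.07*p^2 + 3.07*p - 2.67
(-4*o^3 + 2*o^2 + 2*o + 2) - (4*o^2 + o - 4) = -4*o^3 - 2*o^2 + o + 6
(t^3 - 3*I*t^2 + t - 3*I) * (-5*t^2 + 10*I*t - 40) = -5*t^5 + 25*I*t^4 - 15*t^3 + 145*I*t^2 - 10*t + 120*I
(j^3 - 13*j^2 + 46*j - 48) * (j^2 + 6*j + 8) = j^5 - 7*j^4 - 24*j^3 + 124*j^2 + 80*j - 384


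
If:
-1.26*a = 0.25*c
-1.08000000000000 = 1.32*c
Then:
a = 0.16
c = -0.82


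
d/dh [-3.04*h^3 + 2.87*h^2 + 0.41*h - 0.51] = -9.12*h^2 + 5.74*h + 0.41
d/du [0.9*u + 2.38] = 0.900000000000000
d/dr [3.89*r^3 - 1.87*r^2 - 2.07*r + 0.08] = 11.67*r^2 - 3.74*r - 2.07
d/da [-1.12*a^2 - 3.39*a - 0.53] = -2.24*a - 3.39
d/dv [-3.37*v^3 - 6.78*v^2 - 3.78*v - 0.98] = -10.11*v^2 - 13.56*v - 3.78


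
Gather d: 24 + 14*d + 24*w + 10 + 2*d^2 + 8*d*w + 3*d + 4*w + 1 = 2*d^2 + d*(8*w + 17) + 28*w + 35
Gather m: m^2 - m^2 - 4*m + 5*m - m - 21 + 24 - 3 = 0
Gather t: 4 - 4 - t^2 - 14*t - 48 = -t^2 - 14*t - 48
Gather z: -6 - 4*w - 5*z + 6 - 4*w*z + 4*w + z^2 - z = z^2 + z*(-4*w - 6)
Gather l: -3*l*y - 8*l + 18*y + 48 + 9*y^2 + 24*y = l*(-3*y - 8) + 9*y^2 + 42*y + 48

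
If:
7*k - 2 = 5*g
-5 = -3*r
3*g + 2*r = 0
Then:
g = -10/9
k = -32/63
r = 5/3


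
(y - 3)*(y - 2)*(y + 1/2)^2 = y^4 - 4*y^3 + 5*y^2/4 + 19*y/4 + 3/2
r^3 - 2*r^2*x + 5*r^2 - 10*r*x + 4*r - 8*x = (r + 1)*(r + 4)*(r - 2*x)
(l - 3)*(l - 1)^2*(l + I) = l^4 - 5*l^3 + I*l^3 + 7*l^2 - 5*I*l^2 - 3*l + 7*I*l - 3*I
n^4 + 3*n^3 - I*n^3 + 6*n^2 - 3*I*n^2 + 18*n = n*(n + 3)*(n - 3*I)*(n + 2*I)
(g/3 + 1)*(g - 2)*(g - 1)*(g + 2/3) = g^4/3 + 2*g^3/9 - 7*g^2/3 + 4*g/9 + 4/3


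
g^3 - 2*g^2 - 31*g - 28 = (g - 7)*(g + 1)*(g + 4)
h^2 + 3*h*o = h*(h + 3*o)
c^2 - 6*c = c*(c - 6)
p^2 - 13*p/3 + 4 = (p - 3)*(p - 4/3)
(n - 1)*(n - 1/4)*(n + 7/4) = n^3 + n^2/2 - 31*n/16 + 7/16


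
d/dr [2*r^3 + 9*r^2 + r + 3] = 6*r^2 + 18*r + 1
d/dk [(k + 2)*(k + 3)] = 2*k + 5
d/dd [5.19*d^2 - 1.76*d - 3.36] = 10.38*d - 1.76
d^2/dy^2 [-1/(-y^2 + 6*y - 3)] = 2*(-y^2 + 6*y + 4*(y - 3)^2 - 3)/(y^2 - 6*y + 3)^3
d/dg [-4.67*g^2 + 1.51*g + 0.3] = 1.51 - 9.34*g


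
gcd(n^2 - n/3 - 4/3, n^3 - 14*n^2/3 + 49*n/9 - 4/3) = n - 4/3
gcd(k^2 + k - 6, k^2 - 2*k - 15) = k + 3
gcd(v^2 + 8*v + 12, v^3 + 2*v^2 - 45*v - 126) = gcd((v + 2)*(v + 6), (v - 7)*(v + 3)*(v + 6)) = v + 6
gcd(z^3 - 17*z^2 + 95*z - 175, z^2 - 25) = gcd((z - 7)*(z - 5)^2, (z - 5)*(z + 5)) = z - 5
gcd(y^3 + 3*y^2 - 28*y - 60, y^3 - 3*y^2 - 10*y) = y^2 - 3*y - 10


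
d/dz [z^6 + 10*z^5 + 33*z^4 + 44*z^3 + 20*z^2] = 2*z*(3*z^4 + 25*z^3 + 66*z^2 + 66*z + 20)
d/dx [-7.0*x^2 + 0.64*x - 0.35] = 0.64 - 14.0*x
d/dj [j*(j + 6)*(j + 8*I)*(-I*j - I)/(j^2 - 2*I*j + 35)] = (-2*I*j^5 + j^4*(2 - 7*I) + j^3*(-28 - 172*I) + j^2*(780 - 847*I) + j*(3920 - 420*I) + 1680)/(j^4 - 4*I*j^3 + 66*j^2 - 140*I*j + 1225)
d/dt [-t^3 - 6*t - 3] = -3*t^2 - 6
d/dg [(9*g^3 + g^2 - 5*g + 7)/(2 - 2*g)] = (-9*g^3 + 13*g^2 + g + 1)/(g^2 - 2*g + 1)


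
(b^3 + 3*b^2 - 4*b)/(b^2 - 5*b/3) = 3*(b^2 + 3*b - 4)/(3*b - 5)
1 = 1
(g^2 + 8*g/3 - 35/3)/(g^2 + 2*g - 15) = (g - 7/3)/(g - 3)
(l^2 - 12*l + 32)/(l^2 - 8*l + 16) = (l - 8)/(l - 4)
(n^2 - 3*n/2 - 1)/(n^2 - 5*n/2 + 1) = (2*n + 1)/(2*n - 1)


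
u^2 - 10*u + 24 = (u - 6)*(u - 4)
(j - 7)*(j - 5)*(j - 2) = j^3 - 14*j^2 + 59*j - 70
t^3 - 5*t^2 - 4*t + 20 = (t - 5)*(t - 2)*(t + 2)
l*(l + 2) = l^2 + 2*l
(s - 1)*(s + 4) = s^2 + 3*s - 4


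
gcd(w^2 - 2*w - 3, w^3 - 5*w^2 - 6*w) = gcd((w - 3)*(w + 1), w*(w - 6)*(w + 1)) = w + 1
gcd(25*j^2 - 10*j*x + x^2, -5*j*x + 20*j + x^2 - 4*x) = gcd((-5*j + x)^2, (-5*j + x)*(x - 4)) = -5*j + x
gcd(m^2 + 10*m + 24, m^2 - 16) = m + 4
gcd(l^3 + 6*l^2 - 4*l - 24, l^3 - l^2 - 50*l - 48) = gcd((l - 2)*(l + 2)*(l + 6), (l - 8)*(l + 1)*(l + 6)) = l + 6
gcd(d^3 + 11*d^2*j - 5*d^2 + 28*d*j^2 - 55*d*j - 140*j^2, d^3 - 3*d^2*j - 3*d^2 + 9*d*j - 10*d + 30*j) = d - 5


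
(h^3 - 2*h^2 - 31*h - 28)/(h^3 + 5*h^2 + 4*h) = (h - 7)/h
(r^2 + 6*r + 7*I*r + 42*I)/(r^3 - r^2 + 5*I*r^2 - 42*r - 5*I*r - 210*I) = (r + 7*I)/(r^2 + r*(-7 + 5*I) - 35*I)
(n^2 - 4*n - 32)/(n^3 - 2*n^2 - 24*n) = (n - 8)/(n*(n - 6))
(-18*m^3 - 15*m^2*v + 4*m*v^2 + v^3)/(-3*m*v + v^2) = 6*m^2/v + 7*m + v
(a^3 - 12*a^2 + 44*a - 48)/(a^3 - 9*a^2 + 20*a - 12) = (a - 4)/(a - 1)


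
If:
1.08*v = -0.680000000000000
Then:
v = -0.63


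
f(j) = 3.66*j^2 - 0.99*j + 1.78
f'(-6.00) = -44.91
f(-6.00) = 139.48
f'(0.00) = -0.99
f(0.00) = 1.78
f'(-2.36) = -18.27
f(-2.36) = 24.50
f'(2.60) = 18.04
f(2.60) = 23.95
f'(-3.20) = -24.41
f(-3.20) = 42.43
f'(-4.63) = -34.88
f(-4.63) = 84.82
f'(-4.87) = -36.64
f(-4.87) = 93.41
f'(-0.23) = -2.67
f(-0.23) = 2.20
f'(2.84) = 19.80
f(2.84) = 28.49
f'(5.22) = 37.22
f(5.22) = 96.34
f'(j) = 7.32*j - 0.99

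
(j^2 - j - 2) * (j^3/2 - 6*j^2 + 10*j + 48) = j^5/2 - 13*j^4/2 + 15*j^3 + 50*j^2 - 68*j - 96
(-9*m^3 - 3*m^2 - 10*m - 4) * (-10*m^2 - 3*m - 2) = 90*m^5 + 57*m^4 + 127*m^3 + 76*m^2 + 32*m + 8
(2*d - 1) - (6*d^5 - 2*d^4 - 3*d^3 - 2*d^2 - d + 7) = -6*d^5 + 2*d^4 + 3*d^3 + 2*d^2 + 3*d - 8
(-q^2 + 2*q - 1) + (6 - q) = -q^2 + q + 5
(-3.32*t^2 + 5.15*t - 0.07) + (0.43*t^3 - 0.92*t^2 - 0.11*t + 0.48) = 0.43*t^3 - 4.24*t^2 + 5.04*t + 0.41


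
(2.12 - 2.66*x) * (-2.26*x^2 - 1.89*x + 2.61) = 6.0116*x^3 + 0.2362*x^2 - 10.9494*x + 5.5332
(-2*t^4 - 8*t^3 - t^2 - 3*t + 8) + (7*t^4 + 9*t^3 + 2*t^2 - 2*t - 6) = 5*t^4 + t^3 + t^2 - 5*t + 2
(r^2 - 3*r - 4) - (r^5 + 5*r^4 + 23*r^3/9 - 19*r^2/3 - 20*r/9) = -r^5 - 5*r^4 - 23*r^3/9 + 22*r^2/3 - 7*r/9 - 4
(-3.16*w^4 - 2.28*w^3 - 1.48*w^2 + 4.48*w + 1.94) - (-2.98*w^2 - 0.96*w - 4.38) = -3.16*w^4 - 2.28*w^3 + 1.5*w^2 + 5.44*w + 6.32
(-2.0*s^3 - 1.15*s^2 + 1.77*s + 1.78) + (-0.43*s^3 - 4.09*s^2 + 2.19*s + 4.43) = -2.43*s^3 - 5.24*s^2 + 3.96*s + 6.21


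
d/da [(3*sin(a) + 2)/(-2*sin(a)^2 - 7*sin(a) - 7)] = (6*sin(a)^2 + 8*sin(a) - 7)*cos(a)/(7*sin(a) - cos(2*a) + 8)^2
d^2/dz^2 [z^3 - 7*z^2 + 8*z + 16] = 6*z - 14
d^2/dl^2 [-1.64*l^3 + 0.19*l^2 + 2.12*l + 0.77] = 0.38 - 9.84*l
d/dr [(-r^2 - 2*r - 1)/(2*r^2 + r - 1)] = 3/(4*r^2 - 4*r + 1)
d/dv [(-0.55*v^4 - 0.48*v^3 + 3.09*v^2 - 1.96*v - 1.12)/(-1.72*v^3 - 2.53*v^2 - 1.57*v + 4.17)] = (0.946*v^6 + 2.783*v^5 + 9.1197*v^4 - 14.4092*v^3 - 21.5941*v^2 + 20.1034*v - 9.9316)/(2.9584*v^6 + 8.7032*v^5 + 11.8017*v^4 - 6.4006*v^3 - 18.6353*v^2 - 13.0938*v + 17.3889)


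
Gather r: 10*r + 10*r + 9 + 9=20*r + 18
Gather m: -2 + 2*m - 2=2*m - 4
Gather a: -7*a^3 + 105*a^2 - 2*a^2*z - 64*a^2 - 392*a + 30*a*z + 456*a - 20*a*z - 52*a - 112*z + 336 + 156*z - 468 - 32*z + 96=-7*a^3 + a^2*(41 - 2*z) + a*(10*z + 12) + 12*z - 36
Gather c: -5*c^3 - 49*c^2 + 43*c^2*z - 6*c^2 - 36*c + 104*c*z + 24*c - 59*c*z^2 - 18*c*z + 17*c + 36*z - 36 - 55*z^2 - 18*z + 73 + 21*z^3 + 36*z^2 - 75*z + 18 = -5*c^3 + c^2*(43*z - 55) + c*(-59*z^2 + 86*z + 5) + 21*z^3 - 19*z^2 - 57*z + 55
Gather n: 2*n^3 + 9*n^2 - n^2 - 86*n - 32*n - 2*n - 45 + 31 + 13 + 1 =2*n^3 + 8*n^2 - 120*n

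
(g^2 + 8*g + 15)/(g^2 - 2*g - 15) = (g + 5)/(g - 5)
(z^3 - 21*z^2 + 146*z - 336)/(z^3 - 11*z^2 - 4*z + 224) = (z - 6)/(z + 4)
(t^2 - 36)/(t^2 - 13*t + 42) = (t + 6)/(t - 7)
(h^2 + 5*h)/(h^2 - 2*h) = (h + 5)/(h - 2)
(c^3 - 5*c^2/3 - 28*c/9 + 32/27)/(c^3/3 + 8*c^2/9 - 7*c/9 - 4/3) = (27*c^3 - 45*c^2 - 84*c + 32)/(3*(3*c^3 + 8*c^2 - 7*c - 12))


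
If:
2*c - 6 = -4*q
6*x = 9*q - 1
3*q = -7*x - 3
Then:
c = 265/81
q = -11/81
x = -10/27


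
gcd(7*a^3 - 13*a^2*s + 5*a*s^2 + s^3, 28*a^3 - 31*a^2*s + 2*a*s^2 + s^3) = -7*a^2 + 6*a*s + s^2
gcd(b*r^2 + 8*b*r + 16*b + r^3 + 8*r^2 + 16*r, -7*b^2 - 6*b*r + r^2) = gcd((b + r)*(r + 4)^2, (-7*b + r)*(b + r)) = b + r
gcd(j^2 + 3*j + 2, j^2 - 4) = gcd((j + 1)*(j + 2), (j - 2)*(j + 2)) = j + 2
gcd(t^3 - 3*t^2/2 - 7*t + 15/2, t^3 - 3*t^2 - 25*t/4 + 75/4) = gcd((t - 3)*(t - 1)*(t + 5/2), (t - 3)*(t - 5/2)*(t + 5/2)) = t^2 - t/2 - 15/2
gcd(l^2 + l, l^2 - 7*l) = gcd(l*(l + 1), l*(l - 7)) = l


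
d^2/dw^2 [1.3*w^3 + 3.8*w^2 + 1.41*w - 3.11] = 7.8*w + 7.6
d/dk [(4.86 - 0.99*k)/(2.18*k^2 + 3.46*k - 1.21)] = (2.1582*k^2 - 21.1896*k - 15.6177)/(4.7524*k^4 + 15.0856*k^3 + 6.696*k^2 - 8.3732*k + 1.4641)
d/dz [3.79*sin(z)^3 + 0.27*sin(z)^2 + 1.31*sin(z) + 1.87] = (11.37*sin(z)^2 + 0.54*sin(z) + 1.31)*cos(z)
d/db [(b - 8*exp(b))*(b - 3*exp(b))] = -11*b*exp(b) + 2*b + 48*exp(2*b) - 11*exp(b)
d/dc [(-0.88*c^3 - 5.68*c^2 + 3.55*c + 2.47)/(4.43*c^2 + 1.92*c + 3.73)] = (-3.8984*c^4 - 3.3792*c^3 - 36.4793*c^2 - 64.257*c + 8.4991)/(19.6249*c^4 + 17.0112*c^3 + 36.7342*c^2 + 14.3232*c + 13.9129)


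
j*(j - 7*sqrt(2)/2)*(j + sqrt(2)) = j^3 - 5*sqrt(2)*j^2/2 - 7*j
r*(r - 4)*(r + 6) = r^3 + 2*r^2 - 24*r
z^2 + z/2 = z*(z + 1/2)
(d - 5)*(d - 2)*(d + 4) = d^3 - 3*d^2 - 18*d + 40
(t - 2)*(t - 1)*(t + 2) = t^3 - t^2 - 4*t + 4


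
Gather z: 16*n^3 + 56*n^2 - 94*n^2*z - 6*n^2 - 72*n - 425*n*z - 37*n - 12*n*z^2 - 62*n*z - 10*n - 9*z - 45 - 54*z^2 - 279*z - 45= 16*n^3 + 50*n^2 - 119*n + z^2*(-12*n - 54) + z*(-94*n^2 - 487*n - 288) - 90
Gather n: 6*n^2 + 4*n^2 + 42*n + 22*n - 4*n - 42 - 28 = 10*n^2 + 60*n - 70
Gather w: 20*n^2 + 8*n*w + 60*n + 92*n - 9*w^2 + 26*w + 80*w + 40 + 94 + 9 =20*n^2 + 152*n - 9*w^2 + w*(8*n + 106) + 143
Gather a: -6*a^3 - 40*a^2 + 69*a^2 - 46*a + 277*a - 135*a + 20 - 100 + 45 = -6*a^3 + 29*a^2 + 96*a - 35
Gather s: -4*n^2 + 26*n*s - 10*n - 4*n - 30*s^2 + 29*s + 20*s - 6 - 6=-4*n^2 - 14*n - 30*s^2 + s*(26*n + 49) - 12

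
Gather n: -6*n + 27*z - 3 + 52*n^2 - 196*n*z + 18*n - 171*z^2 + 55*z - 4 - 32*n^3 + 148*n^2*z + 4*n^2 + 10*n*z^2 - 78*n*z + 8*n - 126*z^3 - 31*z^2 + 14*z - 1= -32*n^3 + n^2*(148*z + 56) + n*(10*z^2 - 274*z + 20) - 126*z^3 - 202*z^2 + 96*z - 8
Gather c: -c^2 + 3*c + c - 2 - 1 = -c^2 + 4*c - 3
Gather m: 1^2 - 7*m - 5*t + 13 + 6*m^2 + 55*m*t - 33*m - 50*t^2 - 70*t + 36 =6*m^2 + m*(55*t - 40) - 50*t^2 - 75*t + 50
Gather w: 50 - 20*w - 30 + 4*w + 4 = 24 - 16*w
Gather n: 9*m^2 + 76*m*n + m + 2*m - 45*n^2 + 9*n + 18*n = 9*m^2 + 3*m - 45*n^2 + n*(76*m + 27)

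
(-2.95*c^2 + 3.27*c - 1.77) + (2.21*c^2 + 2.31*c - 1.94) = -0.74*c^2 + 5.58*c - 3.71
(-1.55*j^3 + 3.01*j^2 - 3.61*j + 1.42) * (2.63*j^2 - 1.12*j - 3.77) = -4.0765*j^5 + 9.6523*j^4 - 7.022*j^3 - 3.5699*j^2 + 12.0193*j - 5.3534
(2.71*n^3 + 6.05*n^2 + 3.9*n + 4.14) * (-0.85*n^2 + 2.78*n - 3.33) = -2.3035*n^5 + 2.3913*n^4 + 4.4797*n^3 - 12.8235*n^2 - 1.4778*n - 13.7862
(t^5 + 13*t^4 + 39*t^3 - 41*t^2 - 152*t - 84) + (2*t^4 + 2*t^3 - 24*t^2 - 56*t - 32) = t^5 + 15*t^4 + 41*t^3 - 65*t^2 - 208*t - 116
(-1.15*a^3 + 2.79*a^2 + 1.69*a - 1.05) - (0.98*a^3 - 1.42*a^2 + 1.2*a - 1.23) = -2.13*a^3 + 4.21*a^2 + 0.49*a + 0.18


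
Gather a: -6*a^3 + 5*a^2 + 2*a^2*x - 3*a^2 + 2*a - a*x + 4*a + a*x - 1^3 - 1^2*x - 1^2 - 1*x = -6*a^3 + a^2*(2*x + 2) + 6*a - 2*x - 2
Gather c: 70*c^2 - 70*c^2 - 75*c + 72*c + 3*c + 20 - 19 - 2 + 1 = 0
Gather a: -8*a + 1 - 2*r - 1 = -8*a - 2*r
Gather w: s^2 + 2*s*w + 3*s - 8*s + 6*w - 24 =s^2 - 5*s + w*(2*s + 6) - 24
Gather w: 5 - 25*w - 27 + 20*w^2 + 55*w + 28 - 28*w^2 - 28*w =-8*w^2 + 2*w + 6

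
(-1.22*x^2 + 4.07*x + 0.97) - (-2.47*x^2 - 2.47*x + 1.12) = 1.25*x^2 + 6.54*x - 0.15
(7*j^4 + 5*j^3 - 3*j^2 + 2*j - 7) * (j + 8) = 7*j^5 + 61*j^4 + 37*j^3 - 22*j^2 + 9*j - 56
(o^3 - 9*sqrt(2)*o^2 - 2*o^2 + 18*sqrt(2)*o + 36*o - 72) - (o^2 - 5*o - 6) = o^3 - 9*sqrt(2)*o^2 - 3*o^2 + 18*sqrt(2)*o + 41*o - 66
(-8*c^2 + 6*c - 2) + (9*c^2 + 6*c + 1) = c^2 + 12*c - 1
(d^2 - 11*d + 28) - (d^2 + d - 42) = 70 - 12*d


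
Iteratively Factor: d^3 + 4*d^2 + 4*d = (d + 2)*(d^2 + 2*d) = d*(d + 2)*(d + 2)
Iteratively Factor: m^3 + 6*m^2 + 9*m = (m)*(m^2 + 6*m + 9) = m*(m + 3)*(m + 3)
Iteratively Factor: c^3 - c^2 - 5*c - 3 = (c + 1)*(c^2 - 2*c - 3) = (c - 3)*(c + 1)*(c + 1)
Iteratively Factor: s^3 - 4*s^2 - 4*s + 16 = (s + 2)*(s^2 - 6*s + 8) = (s - 2)*(s + 2)*(s - 4)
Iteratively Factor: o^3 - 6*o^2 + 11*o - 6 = (o - 1)*(o^2 - 5*o + 6) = (o - 3)*(o - 1)*(o - 2)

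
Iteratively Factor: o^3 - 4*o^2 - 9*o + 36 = (o - 4)*(o^2 - 9) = (o - 4)*(o + 3)*(o - 3)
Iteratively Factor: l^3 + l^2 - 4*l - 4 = (l - 2)*(l^2 + 3*l + 2) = (l - 2)*(l + 2)*(l + 1)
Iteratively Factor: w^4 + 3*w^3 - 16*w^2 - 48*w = (w + 3)*(w^3 - 16*w) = w*(w + 3)*(w^2 - 16) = w*(w + 3)*(w + 4)*(w - 4)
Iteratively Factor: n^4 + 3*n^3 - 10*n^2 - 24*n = (n + 4)*(n^3 - n^2 - 6*n) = n*(n + 4)*(n^2 - n - 6) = n*(n - 3)*(n + 4)*(n + 2)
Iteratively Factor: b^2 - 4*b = (b - 4)*(b)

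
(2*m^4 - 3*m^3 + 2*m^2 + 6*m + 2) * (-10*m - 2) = -20*m^5 + 26*m^4 - 14*m^3 - 64*m^2 - 32*m - 4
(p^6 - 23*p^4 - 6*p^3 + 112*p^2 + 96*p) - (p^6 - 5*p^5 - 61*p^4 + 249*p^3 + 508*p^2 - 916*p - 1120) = 5*p^5 + 38*p^4 - 255*p^3 - 396*p^2 + 1012*p + 1120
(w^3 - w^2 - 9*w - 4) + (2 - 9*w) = w^3 - w^2 - 18*w - 2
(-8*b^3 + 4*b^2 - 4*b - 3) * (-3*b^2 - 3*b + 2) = 24*b^5 + 12*b^4 - 16*b^3 + 29*b^2 + b - 6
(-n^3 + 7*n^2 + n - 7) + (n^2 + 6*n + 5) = -n^3 + 8*n^2 + 7*n - 2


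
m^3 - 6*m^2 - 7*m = m*(m - 7)*(m + 1)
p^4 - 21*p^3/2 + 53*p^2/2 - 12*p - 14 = (p - 7)*(p - 2)^2*(p + 1/2)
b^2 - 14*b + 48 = (b - 8)*(b - 6)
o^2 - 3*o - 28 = (o - 7)*(o + 4)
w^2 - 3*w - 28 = (w - 7)*(w + 4)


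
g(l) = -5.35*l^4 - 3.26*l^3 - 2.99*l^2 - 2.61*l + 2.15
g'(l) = -21.4*l^3 - 9.78*l^2 - 5.98*l - 2.61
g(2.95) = -520.44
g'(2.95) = -654.75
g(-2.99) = -357.24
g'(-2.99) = 499.88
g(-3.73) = -896.13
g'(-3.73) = 994.18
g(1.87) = -99.93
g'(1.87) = -187.93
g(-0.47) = 2.79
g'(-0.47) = 0.26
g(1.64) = -63.25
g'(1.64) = -133.12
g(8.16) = -25709.51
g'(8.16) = -12330.06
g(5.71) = -6404.35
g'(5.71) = -4339.65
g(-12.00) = -105701.41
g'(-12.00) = 35640.03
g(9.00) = -37741.42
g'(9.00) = -16449.21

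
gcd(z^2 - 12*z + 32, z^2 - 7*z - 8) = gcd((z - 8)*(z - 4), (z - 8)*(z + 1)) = z - 8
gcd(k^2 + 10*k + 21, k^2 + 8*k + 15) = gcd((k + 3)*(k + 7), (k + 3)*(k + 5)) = k + 3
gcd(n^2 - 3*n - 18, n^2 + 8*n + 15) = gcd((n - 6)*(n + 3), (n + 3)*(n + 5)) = n + 3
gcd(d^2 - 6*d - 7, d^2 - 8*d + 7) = d - 7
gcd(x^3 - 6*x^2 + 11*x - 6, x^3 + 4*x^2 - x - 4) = x - 1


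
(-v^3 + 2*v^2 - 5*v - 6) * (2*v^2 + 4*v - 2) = -2*v^5 - 36*v^2 - 14*v + 12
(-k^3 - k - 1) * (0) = 0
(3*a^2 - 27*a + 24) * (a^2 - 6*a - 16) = 3*a^4 - 45*a^3 + 138*a^2 + 288*a - 384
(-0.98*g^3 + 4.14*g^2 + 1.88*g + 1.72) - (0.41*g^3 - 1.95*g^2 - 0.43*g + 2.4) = -1.39*g^3 + 6.09*g^2 + 2.31*g - 0.68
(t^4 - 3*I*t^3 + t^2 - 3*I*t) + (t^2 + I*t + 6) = t^4 - 3*I*t^3 + 2*t^2 - 2*I*t + 6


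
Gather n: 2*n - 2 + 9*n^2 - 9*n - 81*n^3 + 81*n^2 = -81*n^3 + 90*n^2 - 7*n - 2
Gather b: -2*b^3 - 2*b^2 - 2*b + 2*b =-2*b^3 - 2*b^2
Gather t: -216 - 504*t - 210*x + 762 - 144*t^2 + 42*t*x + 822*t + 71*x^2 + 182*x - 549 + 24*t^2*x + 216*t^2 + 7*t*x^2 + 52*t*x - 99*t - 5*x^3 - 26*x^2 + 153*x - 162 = t^2*(24*x + 72) + t*(7*x^2 + 94*x + 219) - 5*x^3 + 45*x^2 + 125*x - 165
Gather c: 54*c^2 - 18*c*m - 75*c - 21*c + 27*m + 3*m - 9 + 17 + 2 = 54*c^2 + c*(-18*m - 96) + 30*m + 10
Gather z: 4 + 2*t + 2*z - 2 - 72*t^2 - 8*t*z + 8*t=-72*t^2 + 10*t + z*(2 - 8*t) + 2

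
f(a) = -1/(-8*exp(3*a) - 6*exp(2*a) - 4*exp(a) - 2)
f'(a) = -(24*exp(3*a) + 12*exp(2*a) + 4*exp(a))/(-8*exp(3*a) - 6*exp(2*a) - 4*exp(a) - 2)^2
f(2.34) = 0.00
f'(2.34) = -0.00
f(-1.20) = 0.25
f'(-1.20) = -0.19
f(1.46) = 0.00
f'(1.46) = -0.00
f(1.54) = 0.00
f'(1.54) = -0.00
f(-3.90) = 0.48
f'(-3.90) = -0.02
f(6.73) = 0.00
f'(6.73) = -0.00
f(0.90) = 0.01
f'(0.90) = -0.02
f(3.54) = 0.00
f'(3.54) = -0.00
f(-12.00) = 0.50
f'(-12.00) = 0.00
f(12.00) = 0.00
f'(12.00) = 0.00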